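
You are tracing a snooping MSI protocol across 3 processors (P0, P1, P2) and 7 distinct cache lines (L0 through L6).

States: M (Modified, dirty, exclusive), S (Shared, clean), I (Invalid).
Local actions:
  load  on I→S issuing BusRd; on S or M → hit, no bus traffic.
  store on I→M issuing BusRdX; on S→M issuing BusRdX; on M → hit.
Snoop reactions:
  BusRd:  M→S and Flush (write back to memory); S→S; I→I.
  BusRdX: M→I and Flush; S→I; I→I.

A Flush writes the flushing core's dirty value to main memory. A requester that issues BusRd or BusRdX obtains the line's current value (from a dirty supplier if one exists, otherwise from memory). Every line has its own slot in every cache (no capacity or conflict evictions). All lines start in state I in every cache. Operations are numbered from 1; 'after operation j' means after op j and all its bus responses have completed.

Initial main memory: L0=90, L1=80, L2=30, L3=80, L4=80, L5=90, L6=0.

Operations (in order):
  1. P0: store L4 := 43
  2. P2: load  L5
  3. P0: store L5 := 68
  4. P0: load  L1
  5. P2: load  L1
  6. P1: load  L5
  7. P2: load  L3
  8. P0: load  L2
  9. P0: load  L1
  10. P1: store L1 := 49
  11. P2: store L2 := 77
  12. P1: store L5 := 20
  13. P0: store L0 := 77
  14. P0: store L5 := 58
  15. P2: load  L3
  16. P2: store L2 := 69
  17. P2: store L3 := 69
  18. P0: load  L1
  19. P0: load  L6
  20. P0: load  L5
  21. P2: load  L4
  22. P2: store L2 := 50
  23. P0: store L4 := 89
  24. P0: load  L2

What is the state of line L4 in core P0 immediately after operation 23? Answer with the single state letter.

state = M

[1] P0: store L4 := 43 | P0:M(43), P1:I, P2:I | bus: BusRdX
[2] P2: load  L5 | P0:I, P1:I, P2:S(90) | bus: BusRd
[3] P0: store L5 := 68 | P0:M(68), P1:I, P2:I | bus: BusRdX
[4] P0: load  L1 | P0:S(80), P1:I, P2:I | bus: BusRd
[5] P2: load  L1 | P0:S(80), P1:I, P2:S(80) | bus: BusRd
[6] P1: load  L5 | P0:S(68), P1:S(68), P2:I | bus: BusRd,Flush
[7] P2: load  L3 | P0:I, P1:I, P2:S(80) | bus: BusRd
[8] P0: load  L2 | P0:S(30), P1:I, P2:I | bus: BusRd
[9] P0: load  L1 | P0:S(80), P1:I, P2:S(80) | bus: none
[10] P1: store L1 := 49 | P0:I, P1:M(49), P2:I | bus: BusRdX
[11] P2: store L2 := 77 | P0:I, P1:I, P2:M(77) | bus: BusRdX
[12] P1: store L5 := 20 | P0:I, P1:M(20), P2:I | bus: BusRdX
[13] P0: store L0 := 77 | P0:M(77), P1:I, P2:I | bus: BusRdX
[14] P0: store L5 := 58 | P0:M(58), P1:I, P2:I | bus: BusRdX,Flush
[15] P2: load  L3 | P0:I, P1:I, P2:S(80) | bus: none
[16] P2: store L2 := 69 | P0:I, P1:I, P2:M(69) | bus: none
[17] P2: store L3 := 69 | P0:I, P1:I, P2:M(69) | bus: BusRdX
[18] P0: load  L1 | P0:S(49), P1:S(49), P2:I | bus: BusRd,Flush
[19] P0: load  L6 | P0:S(0), P1:I, P2:I | bus: BusRd
[20] P0: load  L5 | P0:M(58), P1:I, P2:I | bus: none
[21] P2: load  L4 | P0:S(43), P1:I, P2:S(43) | bus: BusRd,Flush
[22] P2: store L2 := 50 | P0:I, P1:I, P2:M(50) | bus: none
[23] P0: store L4 := 89 | P0:M(89), P1:I, P2:I | bus: BusRdX
[24] P0: load  L2 | P0:S(50), P1:I, P2:S(50) | bus: BusRd,Flush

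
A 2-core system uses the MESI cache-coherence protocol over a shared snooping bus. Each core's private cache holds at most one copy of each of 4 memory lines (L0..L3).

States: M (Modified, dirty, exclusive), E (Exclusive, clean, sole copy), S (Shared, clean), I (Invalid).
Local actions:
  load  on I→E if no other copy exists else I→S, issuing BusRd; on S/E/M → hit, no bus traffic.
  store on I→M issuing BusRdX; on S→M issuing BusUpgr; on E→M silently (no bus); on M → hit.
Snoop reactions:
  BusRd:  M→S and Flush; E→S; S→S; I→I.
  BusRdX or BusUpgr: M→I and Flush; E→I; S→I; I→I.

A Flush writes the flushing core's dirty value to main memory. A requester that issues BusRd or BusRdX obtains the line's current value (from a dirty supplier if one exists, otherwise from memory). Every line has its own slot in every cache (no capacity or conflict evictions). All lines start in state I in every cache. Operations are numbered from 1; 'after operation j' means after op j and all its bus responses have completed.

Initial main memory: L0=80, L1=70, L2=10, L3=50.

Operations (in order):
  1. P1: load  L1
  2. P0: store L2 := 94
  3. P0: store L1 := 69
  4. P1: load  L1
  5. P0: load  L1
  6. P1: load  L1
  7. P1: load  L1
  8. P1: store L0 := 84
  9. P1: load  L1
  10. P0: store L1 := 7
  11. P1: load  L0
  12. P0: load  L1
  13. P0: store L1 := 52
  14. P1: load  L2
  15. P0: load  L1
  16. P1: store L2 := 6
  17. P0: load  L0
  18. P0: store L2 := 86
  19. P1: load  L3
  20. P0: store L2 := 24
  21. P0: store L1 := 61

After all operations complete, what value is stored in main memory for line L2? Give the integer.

step 1: P1: load  L1  ⟶  IE  (L1)  txn=BusRd  M[L1]=70
step 2: P0: store L2 := 94  ⟶  MI  (L2)  txn=BusRdX  M[L2]=10
step 3: P0: store L1 := 69  ⟶  MI  (L1)  txn=BusRdX  M[L1]=70
step 4: P1: load  L1  ⟶  SS  (L1)  txn=BusRd+Flush  M[L1]=69
step 5: P0: load  L1  ⟶  SS  (L1)  txn=∅  M[L1]=69
step 6: P1: load  L1  ⟶  SS  (L1)  txn=∅  M[L1]=69
step 7: P1: load  L1  ⟶  SS  (L1)  txn=∅  M[L1]=69
step 8: P1: store L0 := 84  ⟶  IM  (L0)  txn=BusRdX  M[L0]=80
step 9: P1: load  L1  ⟶  SS  (L1)  txn=∅  M[L1]=69
step 10: P0: store L1 := 7  ⟶  MI  (L1)  txn=BusUpgr  M[L1]=69
step 11: P1: load  L0  ⟶  IM  (L0)  txn=∅  M[L0]=80
step 12: P0: load  L1  ⟶  MI  (L1)  txn=∅  M[L1]=69
step 13: P0: store L1 := 52  ⟶  MI  (L1)  txn=∅  M[L1]=69
step 14: P1: load  L2  ⟶  SS  (L2)  txn=BusRd+Flush  M[L2]=94
step 15: P0: load  L1  ⟶  MI  (L1)  txn=∅  M[L1]=69
step 16: P1: store L2 := 6  ⟶  IM  (L2)  txn=BusUpgr  M[L2]=94
step 17: P0: load  L0  ⟶  SS  (L0)  txn=BusRd+Flush  M[L0]=84
step 18: P0: store L2 := 86  ⟶  MI  (L2)  txn=BusRdX+Flush  M[L2]=6
step 19: P1: load  L3  ⟶  IE  (L3)  txn=BusRd  M[L3]=50
step 20: P0: store L2 := 24  ⟶  MI  (L2)  txn=∅  M[L2]=6
step 21: P0: store L1 := 61  ⟶  MI  (L1)  txn=∅  M[L1]=69

memory[L2] = 6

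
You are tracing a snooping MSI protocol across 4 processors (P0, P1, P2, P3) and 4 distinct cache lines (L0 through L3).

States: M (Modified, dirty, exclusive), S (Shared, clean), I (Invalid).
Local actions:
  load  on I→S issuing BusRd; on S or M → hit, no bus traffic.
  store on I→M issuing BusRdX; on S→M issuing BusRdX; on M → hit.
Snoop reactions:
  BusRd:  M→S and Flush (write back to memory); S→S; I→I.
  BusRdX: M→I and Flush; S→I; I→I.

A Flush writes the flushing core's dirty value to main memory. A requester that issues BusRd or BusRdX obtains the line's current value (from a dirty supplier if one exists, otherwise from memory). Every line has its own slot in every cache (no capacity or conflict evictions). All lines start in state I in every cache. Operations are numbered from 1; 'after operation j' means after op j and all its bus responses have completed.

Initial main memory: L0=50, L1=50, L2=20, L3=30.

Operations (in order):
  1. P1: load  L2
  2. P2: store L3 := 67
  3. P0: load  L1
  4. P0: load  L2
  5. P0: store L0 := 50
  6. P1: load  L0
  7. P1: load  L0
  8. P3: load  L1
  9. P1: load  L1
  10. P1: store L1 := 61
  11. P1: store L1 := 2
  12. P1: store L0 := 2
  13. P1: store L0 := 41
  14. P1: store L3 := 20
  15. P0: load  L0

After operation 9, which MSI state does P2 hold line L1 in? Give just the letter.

step 1: P1: load  L2  ⟶  ISII  (L2)  txn=BusRd  M[L2]=20
step 2: P2: store L3 := 67  ⟶  IIMI  (L3)  txn=BusRdX  M[L3]=30
step 3: P0: load  L1  ⟶  SIII  (L1)  txn=BusRd  M[L1]=50
step 4: P0: load  L2  ⟶  SSII  (L2)  txn=BusRd  M[L2]=20
step 5: P0: store L0 := 50  ⟶  MIII  (L0)  txn=BusRdX  M[L0]=50
step 6: P1: load  L0  ⟶  SSII  (L0)  txn=BusRd+Flush  M[L0]=50
step 7: P1: load  L0  ⟶  SSII  (L0)  txn=∅  M[L0]=50
step 8: P3: load  L1  ⟶  SIIS  (L1)  txn=BusRd  M[L1]=50
step 9: P1: load  L1  ⟶  SSIS  (L1)  txn=BusRd  M[L1]=50
step 10: P1: store L1 := 61  ⟶  IMII  (L1)  txn=BusRdX  M[L1]=50
step 11: P1: store L1 := 2  ⟶  IMII  (L1)  txn=∅  M[L1]=50
step 12: P1: store L0 := 2  ⟶  IMII  (L0)  txn=BusRdX  M[L0]=50
step 13: P1: store L0 := 41  ⟶  IMII  (L0)  txn=∅  M[L0]=50
step 14: P1: store L3 := 20  ⟶  IMII  (L3)  txn=BusRdX+Flush  M[L3]=67
step 15: P0: load  L0  ⟶  SSII  (L0)  txn=BusRd+Flush  M[L0]=41

state = I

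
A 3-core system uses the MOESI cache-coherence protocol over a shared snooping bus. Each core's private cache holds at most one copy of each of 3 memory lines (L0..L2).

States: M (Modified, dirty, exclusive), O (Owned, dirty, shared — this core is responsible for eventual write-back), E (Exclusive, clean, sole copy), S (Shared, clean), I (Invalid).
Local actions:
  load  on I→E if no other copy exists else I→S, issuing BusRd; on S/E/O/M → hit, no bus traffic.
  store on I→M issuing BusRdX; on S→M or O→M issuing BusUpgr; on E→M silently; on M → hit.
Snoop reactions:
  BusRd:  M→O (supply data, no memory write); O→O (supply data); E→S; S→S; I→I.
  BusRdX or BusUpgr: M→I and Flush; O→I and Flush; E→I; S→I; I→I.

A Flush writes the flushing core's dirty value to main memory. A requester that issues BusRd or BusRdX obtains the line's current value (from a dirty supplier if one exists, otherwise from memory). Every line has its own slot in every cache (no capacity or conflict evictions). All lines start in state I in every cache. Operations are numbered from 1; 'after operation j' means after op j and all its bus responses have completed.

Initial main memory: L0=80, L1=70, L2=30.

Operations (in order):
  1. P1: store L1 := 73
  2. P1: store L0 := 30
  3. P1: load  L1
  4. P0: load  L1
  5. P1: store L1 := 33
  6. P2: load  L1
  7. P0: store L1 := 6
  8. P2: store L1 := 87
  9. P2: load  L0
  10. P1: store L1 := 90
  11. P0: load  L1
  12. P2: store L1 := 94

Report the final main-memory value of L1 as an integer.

step 1: P1: store L1 := 73  ⟶  IMI  (L1)  txn=BusRdX  M[L1]=70
step 2: P1: store L0 := 30  ⟶  IMI  (L0)  txn=BusRdX  M[L0]=80
step 3: P1: load  L1  ⟶  IMI  (L1)  txn=∅  M[L1]=70
step 4: P0: load  L1  ⟶  SOI  (L1)  txn=BusRd  M[L1]=70
step 5: P1: store L1 := 33  ⟶  IMI  (L1)  txn=BusUpgr  M[L1]=70
step 6: P2: load  L1  ⟶  IOS  (L1)  txn=BusRd  M[L1]=70
step 7: P0: store L1 := 6  ⟶  MII  (L1)  txn=BusRdX+Flush  M[L1]=33
step 8: P2: store L1 := 87  ⟶  IIM  (L1)  txn=BusRdX+Flush  M[L1]=6
step 9: P2: load  L0  ⟶  IOS  (L0)  txn=BusRd  M[L0]=80
step 10: P1: store L1 := 90  ⟶  IMI  (L1)  txn=BusRdX+Flush  M[L1]=87
step 11: P0: load  L1  ⟶  SOI  (L1)  txn=BusRd  M[L1]=87
step 12: P2: store L1 := 94  ⟶  IIM  (L1)  txn=BusRdX+Flush  M[L1]=90

memory[L1] = 90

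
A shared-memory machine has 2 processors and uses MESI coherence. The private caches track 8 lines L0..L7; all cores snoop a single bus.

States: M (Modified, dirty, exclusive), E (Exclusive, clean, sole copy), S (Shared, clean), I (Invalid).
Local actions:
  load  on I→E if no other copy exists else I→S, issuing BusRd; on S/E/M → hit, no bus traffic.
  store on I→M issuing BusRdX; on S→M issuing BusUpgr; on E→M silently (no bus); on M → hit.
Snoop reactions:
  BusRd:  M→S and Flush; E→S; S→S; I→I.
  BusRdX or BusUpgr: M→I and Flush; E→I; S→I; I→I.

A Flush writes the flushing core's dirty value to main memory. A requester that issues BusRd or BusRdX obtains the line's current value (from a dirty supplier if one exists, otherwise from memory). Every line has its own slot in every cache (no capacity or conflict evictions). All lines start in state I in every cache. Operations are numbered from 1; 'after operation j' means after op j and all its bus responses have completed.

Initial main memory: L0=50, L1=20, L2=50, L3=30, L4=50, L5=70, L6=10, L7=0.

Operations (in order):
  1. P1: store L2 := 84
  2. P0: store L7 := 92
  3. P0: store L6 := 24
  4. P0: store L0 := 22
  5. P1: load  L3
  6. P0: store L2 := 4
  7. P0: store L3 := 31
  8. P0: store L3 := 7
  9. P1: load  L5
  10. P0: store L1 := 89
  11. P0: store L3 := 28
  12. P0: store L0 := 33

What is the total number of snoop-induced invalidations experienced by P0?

1. P1: store L2 := 84  bus=[BusRdX]  L2: P0=I P1=M  mem[L2]=50
2. P0: store L7 := 92  bus=[BusRdX]  L7: P0=M P1=I  mem[L7]=0
3. P0: store L6 := 24  bus=[BusRdX]  L6: P0=M P1=I  mem[L6]=10
4. P0: store L0 := 22  bus=[BusRdX]  L0: P0=M P1=I  mem[L0]=50
5. P1: load  L3  bus=[BusRd]  L3: P0=I P1=E  mem[L3]=30
6. P0: store L2 := 4  bus=[BusRdX,Flush]  L2: P0=M P1=I  mem[L2]=84
7. P0: store L3 := 31  bus=[BusRdX]  L3: P0=M P1=I  mem[L3]=30
8. P0: store L3 := 7  bus=[-]  L3: P0=M P1=I  mem[L3]=30
9. P1: load  L5  bus=[BusRd]  L5: P0=I P1=E  mem[L5]=70
10. P0: store L1 := 89  bus=[BusRdX]  L1: P0=M P1=I  mem[L1]=20
11. P0: store L3 := 28  bus=[-]  L3: P0=M P1=I  mem[L3]=30
12. P0: store L0 := 33  bus=[-]  L0: P0=M P1=I  mem[L0]=50

invalidations = 0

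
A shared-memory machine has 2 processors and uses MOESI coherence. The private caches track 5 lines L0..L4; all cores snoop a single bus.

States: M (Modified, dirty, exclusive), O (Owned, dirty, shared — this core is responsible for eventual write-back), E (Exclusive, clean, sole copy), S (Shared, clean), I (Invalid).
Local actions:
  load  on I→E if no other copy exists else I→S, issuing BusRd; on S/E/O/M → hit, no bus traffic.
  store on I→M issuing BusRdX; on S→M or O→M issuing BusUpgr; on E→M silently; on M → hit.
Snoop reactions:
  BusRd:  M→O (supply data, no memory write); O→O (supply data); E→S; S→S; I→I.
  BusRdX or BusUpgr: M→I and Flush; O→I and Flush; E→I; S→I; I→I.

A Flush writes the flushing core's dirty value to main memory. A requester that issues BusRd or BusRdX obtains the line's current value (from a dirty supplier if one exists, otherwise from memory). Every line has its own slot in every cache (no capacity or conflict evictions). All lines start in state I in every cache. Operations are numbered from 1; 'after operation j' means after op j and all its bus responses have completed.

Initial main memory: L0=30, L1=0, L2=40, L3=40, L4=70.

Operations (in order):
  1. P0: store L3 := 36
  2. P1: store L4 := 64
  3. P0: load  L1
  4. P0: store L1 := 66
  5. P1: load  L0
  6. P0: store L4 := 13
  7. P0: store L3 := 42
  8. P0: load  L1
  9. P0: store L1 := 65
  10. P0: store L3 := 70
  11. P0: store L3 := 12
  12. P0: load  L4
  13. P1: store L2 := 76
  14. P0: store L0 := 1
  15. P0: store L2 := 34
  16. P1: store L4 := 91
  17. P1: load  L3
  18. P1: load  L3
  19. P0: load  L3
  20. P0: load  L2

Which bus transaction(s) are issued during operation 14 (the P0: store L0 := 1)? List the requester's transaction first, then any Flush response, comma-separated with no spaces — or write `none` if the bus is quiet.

bus = BusRdX

step 1: P0: store L3 := 36  ⟶  MI  (L3)  txn=BusRdX  M[L3]=40
step 2: P1: store L4 := 64  ⟶  IM  (L4)  txn=BusRdX  M[L4]=70
step 3: P0: load  L1  ⟶  EI  (L1)  txn=BusRd  M[L1]=0
step 4: P0: store L1 := 66  ⟶  MI  (L1)  txn=∅  M[L1]=0
step 5: P1: load  L0  ⟶  IE  (L0)  txn=BusRd  M[L0]=30
step 6: P0: store L4 := 13  ⟶  MI  (L4)  txn=BusRdX+Flush  M[L4]=64
step 7: P0: store L3 := 42  ⟶  MI  (L3)  txn=∅  M[L3]=40
step 8: P0: load  L1  ⟶  MI  (L1)  txn=∅  M[L1]=0
step 9: P0: store L1 := 65  ⟶  MI  (L1)  txn=∅  M[L1]=0
step 10: P0: store L3 := 70  ⟶  MI  (L3)  txn=∅  M[L3]=40
step 11: P0: store L3 := 12  ⟶  MI  (L3)  txn=∅  M[L3]=40
step 12: P0: load  L4  ⟶  MI  (L4)  txn=∅  M[L4]=64
step 13: P1: store L2 := 76  ⟶  IM  (L2)  txn=BusRdX  M[L2]=40
step 14: P0: store L0 := 1  ⟶  MI  (L0)  txn=BusRdX  M[L0]=30
step 15: P0: store L2 := 34  ⟶  MI  (L2)  txn=BusRdX+Flush  M[L2]=76
step 16: P1: store L4 := 91  ⟶  IM  (L4)  txn=BusRdX+Flush  M[L4]=13
step 17: P1: load  L3  ⟶  OS  (L3)  txn=BusRd  M[L3]=40
step 18: P1: load  L3  ⟶  OS  (L3)  txn=∅  M[L3]=40
step 19: P0: load  L3  ⟶  OS  (L3)  txn=∅  M[L3]=40
step 20: P0: load  L2  ⟶  MI  (L2)  txn=∅  M[L2]=76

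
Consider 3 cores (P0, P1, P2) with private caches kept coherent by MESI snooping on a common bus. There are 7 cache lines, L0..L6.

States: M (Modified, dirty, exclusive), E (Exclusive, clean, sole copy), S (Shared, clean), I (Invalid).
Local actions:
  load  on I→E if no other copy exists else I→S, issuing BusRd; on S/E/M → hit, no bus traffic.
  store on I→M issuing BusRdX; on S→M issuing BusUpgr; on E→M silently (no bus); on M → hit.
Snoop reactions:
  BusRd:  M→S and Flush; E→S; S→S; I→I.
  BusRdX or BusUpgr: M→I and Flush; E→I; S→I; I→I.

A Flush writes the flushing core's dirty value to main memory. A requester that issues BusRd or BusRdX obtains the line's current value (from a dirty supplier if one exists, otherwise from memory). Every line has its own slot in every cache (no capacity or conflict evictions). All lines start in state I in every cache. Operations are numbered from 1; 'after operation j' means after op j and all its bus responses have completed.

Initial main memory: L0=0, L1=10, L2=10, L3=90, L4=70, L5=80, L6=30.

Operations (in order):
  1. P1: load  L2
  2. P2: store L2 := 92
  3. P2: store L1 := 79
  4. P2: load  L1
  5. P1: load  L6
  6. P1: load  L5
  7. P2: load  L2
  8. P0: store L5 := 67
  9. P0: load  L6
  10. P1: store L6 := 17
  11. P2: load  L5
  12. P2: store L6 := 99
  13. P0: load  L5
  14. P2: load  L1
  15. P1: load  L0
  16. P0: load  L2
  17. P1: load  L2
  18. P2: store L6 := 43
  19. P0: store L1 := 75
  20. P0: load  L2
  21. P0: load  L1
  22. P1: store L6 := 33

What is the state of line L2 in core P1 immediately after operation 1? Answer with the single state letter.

state = E

step 1: P1: load  L2  ⟶  IEI  (L2)  txn=BusRd  M[L2]=10
step 2: P2: store L2 := 92  ⟶  IIM  (L2)  txn=BusRdX  M[L2]=10
step 3: P2: store L1 := 79  ⟶  IIM  (L1)  txn=BusRdX  M[L1]=10
step 4: P2: load  L1  ⟶  IIM  (L1)  txn=∅  M[L1]=10
step 5: P1: load  L6  ⟶  IEI  (L6)  txn=BusRd  M[L6]=30
step 6: P1: load  L5  ⟶  IEI  (L5)  txn=BusRd  M[L5]=80
step 7: P2: load  L2  ⟶  IIM  (L2)  txn=∅  M[L2]=10
step 8: P0: store L5 := 67  ⟶  MII  (L5)  txn=BusRdX  M[L5]=80
step 9: P0: load  L6  ⟶  SSI  (L6)  txn=BusRd  M[L6]=30
step 10: P1: store L6 := 17  ⟶  IMI  (L6)  txn=BusUpgr  M[L6]=30
step 11: P2: load  L5  ⟶  SIS  (L5)  txn=BusRd+Flush  M[L5]=67
step 12: P2: store L6 := 99  ⟶  IIM  (L6)  txn=BusRdX+Flush  M[L6]=17
step 13: P0: load  L5  ⟶  SIS  (L5)  txn=∅  M[L5]=67
step 14: P2: load  L1  ⟶  IIM  (L1)  txn=∅  M[L1]=10
step 15: P1: load  L0  ⟶  IEI  (L0)  txn=BusRd  M[L0]=0
step 16: P0: load  L2  ⟶  SIS  (L2)  txn=BusRd+Flush  M[L2]=92
step 17: P1: load  L2  ⟶  SSS  (L2)  txn=BusRd  M[L2]=92
step 18: P2: store L6 := 43  ⟶  IIM  (L6)  txn=∅  M[L6]=17
step 19: P0: store L1 := 75  ⟶  MII  (L1)  txn=BusRdX+Flush  M[L1]=79
step 20: P0: load  L2  ⟶  SSS  (L2)  txn=∅  M[L2]=92
step 21: P0: load  L1  ⟶  MII  (L1)  txn=∅  M[L1]=79
step 22: P1: store L6 := 33  ⟶  IMI  (L6)  txn=BusRdX+Flush  M[L6]=43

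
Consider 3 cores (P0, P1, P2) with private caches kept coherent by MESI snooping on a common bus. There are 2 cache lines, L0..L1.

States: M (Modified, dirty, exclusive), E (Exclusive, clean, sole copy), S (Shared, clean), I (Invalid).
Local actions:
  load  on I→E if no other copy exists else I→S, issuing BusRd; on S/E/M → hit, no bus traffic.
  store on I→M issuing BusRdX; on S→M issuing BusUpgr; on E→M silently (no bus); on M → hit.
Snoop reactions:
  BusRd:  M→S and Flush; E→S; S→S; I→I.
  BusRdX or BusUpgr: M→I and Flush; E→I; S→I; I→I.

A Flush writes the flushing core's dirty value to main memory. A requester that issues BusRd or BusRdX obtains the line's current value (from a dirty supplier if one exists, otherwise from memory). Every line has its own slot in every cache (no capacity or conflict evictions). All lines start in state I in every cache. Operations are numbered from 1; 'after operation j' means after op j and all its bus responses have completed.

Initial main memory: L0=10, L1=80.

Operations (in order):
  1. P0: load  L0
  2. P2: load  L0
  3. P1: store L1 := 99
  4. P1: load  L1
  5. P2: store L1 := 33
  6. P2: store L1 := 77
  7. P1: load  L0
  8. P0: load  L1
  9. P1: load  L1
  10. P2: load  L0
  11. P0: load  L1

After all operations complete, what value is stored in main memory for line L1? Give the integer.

memory[L1] = 77

1. P0: load  L0  bus=[BusRd]  L0: P0=E P1=I P2=I  mem[L0]=10
2. P2: load  L0  bus=[BusRd]  L0: P0=S P1=I P2=S  mem[L0]=10
3. P1: store L1 := 99  bus=[BusRdX]  L1: P0=I P1=M P2=I  mem[L1]=80
4. P1: load  L1  bus=[-]  L1: P0=I P1=M P2=I  mem[L1]=80
5. P2: store L1 := 33  bus=[BusRdX,Flush]  L1: P0=I P1=I P2=M  mem[L1]=99
6. P2: store L1 := 77  bus=[-]  L1: P0=I P1=I P2=M  mem[L1]=99
7. P1: load  L0  bus=[BusRd]  L0: P0=S P1=S P2=S  mem[L0]=10
8. P0: load  L1  bus=[BusRd,Flush]  L1: P0=S P1=I P2=S  mem[L1]=77
9. P1: load  L1  bus=[BusRd]  L1: P0=S P1=S P2=S  mem[L1]=77
10. P2: load  L0  bus=[-]  L0: P0=S P1=S P2=S  mem[L0]=10
11. P0: load  L1  bus=[-]  L1: P0=S P1=S P2=S  mem[L1]=77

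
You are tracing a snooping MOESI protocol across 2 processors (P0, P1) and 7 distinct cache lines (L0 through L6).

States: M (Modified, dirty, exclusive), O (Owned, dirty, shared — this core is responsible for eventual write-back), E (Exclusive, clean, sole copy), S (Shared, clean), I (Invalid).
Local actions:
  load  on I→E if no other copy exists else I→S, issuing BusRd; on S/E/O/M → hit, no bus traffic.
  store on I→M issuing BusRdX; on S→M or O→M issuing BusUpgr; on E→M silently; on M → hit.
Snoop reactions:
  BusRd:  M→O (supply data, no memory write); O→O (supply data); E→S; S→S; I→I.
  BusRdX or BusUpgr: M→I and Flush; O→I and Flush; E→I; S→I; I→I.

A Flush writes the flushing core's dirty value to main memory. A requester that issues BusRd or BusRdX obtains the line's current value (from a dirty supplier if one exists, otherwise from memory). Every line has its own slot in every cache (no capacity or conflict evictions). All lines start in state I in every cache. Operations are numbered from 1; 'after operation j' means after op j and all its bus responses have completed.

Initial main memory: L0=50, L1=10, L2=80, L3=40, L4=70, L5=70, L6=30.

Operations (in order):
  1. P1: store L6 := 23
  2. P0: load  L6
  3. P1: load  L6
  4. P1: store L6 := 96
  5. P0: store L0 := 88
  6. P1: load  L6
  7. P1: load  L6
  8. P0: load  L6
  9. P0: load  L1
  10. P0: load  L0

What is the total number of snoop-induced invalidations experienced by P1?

invalidations = 0

[1] P1: store L6 := 23 | P0:I, P1:M(23) | bus: BusRdX
[2] P0: load  L6 | P0:S(23), P1:O(23) | bus: BusRd
[3] P1: load  L6 | P0:S(23), P1:O(23) | bus: none
[4] P1: store L6 := 96 | P0:I, P1:M(96) | bus: BusUpgr
[5] P0: store L0 := 88 | P0:M(88), P1:I | bus: BusRdX
[6] P1: load  L6 | P0:I, P1:M(96) | bus: none
[7] P1: load  L6 | P0:I, P1:M(96) | bus: none
[8] P0: load  L6 | P0:S(96), P1:O(96) | bus: BusRd
[9] P0: load  L1 | P0:E(10), P1:I | bus: BusRd
[10] P0: load  L0 | P0:M(88), P1:I | bus: none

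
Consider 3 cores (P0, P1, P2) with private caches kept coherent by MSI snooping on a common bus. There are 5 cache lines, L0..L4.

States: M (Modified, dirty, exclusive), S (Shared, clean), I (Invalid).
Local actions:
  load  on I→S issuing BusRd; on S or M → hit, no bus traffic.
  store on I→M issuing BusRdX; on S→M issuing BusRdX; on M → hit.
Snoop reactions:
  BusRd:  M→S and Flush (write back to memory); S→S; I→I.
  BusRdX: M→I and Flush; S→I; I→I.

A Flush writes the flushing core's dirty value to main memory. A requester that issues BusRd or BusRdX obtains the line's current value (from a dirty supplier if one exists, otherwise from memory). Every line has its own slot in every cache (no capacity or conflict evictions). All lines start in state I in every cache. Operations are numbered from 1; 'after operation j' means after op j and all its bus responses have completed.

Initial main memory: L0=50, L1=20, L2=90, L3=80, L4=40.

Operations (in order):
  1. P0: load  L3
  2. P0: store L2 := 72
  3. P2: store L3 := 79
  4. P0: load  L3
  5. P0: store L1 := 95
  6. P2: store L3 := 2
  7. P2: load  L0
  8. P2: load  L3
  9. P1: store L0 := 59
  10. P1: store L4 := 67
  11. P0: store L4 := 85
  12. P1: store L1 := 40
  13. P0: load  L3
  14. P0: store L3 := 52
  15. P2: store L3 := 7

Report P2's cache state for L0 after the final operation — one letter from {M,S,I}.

state = I

[1] P0: load  L3 | P0:S(80), P1:I, P2:I | bus: BusRd
[2] P0: store L2 := 72 | P0:M(72), P1:I, P2:I | bus: BusRdX
[3] P2: store L3 := 79 | P0:I, P1:I, P2:M(79) | bus: BusRdX
[4] P0: load  L3 | P0:S(79), P1:I, P2:S(79) | bus: BusRd,Flush
[5] P0: store L1 := 95 | P0:M(95), P1:I, P2:I | bus: BusRdX
[6] P2: store L3 := 2 | P0:I, P1:I, P2:M(2) | bus: BusRdX
[7] P2: load  L0 | P0:I, P1:I, P2:S(50) | bus: BusRd
[8] P2: load  L3 | P0:I, P1:I, P2:M(2) | bus: none
[9] P1: store L0 := 59 | P0:I, P1:M(59), P2:I | bus: BusRdX
[10] P1: store L4 := 67 | P0:I, P1:M(67), P2:I | bus: BusRdX
[11] P0: store L4 := 85 | P0:M(85), P1:I, P2:I | bus: BusRdX,Flush
[12] P1: store L1 := 40 | P0:I, P1:M(40), P2:I | bus: BusRdX,Flush
[13] P0: load  L3 | P0:S(2), P1:I, P2:S(2) | bus: BusRd,Flush
[14] P0: store L3 := 52 | P0:M(52), P1:I, P2:I | bus: BusRdX
[15] P2: store L3 := 7 | P0:I, P1:I, P2:M(7) | bus: BusRdX,Flush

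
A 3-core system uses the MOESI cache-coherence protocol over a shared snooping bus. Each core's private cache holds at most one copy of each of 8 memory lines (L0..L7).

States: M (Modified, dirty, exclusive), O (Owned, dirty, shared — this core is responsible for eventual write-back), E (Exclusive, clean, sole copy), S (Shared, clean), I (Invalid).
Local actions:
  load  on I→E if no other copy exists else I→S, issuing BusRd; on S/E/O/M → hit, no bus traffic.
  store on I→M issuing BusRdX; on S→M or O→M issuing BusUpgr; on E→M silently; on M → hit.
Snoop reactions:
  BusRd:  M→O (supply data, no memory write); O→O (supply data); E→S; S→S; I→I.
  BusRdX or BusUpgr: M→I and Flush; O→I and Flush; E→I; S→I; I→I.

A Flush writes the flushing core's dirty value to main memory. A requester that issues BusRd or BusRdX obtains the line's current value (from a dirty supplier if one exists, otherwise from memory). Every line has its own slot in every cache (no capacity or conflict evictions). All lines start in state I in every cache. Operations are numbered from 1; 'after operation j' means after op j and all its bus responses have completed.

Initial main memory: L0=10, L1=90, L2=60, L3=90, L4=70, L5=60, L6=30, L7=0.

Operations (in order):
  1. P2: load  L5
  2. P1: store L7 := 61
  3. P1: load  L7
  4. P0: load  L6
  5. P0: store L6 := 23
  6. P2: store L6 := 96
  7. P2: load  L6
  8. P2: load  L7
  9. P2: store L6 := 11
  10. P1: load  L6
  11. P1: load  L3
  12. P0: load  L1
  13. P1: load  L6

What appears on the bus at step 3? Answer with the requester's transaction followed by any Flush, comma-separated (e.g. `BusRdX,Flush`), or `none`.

bus = none

1. P2: load  L5  bus=[BusRd]  L5: P0=I P1=I P2=E  mem[L5]=60
2. P1: store L7 := 61  bus=[BusRdX]  L7: P0=I P1=M P2=I  mem[L7]=0
3. P1: load  L7  bus=[-]  L7: P0=I P1=M P2=I  mem[L7]=0
4. P0: load  L6  bus=[BusRd]  L6: P0=E P1=I P2=I  mem[L6]=30
5. P0: store L6 := 23  bus=[-]  L6: P0=M P1=I P2=I  mem[L6]=30
6. P2: store L6 := 96  bus=[BusRdX,Flush]  L6: P0=I P1=I P2=M  mem[L6]=23
7. P2: load  L6  bus=[-]  L6: P0=I P1=I P2=M  mem[L6]=23
8. P2: load  L7  bus=[BusRd]  L7: P0=I P1=O P2=S  mem[L7]=0
9. P2: store L6 := 11  bus=[-]  L6: P0=I P1=I P2=M  mem[L6]=23
10. P1: load  L6  bus=[BusRd]  L6: P0=I P1=S P2=O  mem[L6]=23
11. P1: load  L3  bus=[BusRd]  L3: P0=I P1=E P2=I  mem[L3]=90
12. P0: load  L1  bus=[BusRd]  L1: P0=E P1=I P2=I  mem[L1]=90
13. P1: load  L6  bus=[-]  L6: P0=I P1=S P2=O  mem[L6]=23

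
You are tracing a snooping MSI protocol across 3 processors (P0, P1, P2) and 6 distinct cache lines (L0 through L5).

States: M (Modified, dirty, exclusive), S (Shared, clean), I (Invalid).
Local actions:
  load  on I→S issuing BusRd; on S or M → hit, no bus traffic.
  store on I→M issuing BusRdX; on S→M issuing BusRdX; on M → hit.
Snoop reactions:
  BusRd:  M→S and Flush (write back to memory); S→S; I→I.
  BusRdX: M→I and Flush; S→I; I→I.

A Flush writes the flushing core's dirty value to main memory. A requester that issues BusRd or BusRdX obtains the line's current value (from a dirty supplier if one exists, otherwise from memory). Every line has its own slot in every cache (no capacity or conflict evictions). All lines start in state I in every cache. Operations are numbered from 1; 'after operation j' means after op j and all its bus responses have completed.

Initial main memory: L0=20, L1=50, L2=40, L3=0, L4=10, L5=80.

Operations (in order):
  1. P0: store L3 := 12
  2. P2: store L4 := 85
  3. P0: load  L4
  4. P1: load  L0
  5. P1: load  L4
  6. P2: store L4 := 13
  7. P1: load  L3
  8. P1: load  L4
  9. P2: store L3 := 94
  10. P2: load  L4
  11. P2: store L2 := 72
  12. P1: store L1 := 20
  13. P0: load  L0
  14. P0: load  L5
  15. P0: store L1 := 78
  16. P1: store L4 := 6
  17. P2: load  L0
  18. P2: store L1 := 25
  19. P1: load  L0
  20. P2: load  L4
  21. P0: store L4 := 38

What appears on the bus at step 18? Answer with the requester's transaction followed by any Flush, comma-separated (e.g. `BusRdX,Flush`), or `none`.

bus = BusRdX,Flush

1. P0: store L3 := 12  bus=[BusRdX]  L3: P0=M P1=I P2=I  mem[L3]=0
2. P2: store L4 := 85  bus=[BusRdX]  L4: P0=I P1=I P2=M  mem[L4]=10
3. P0: load  L4  bus=[BusRd,Flush]  L4: P0=S P1=I P2=S  mem[L4]=85
4. P1: load  L0  bus=[BusRd]  L0: P0=I P1=S P2=I  mem[L0]=20
5. P1: load  L4  bus=[BusRd]  L4: P0=S P1=S P2=S  mem[L4]=85
6. P2: store L4 := 13  bus=[BusRdX]  L4: P0=I P1=I P2=M  mem[L4]=85
7. P1: load  L3  bus=[BusRd,Flush]  L3: P0=S P1=S P2=I  mem[L3]=12
8. P1: load  L4  bus=[BusRd,Flush]  L4: P0=I P1=S P2=S  mem[L4]=13
9. P2: store L3 := 94  bus=[BusRdX]  L3: P0=I P1=I P2=M  mem[L3]=12
10. P2: load  L4  bus=[-]  L4: P0=I P1=S P2=S  mem[L4]=13
11. P2: store L2 := 72  bus=[BusRdX]  L2: P0=I P1=I P2=M  mem[L2]=40
12. P1: store L1 := 20  bus=[BusRdX]  L1: P0=I P1=M P2=I  mem[L1]=50
13. P0: load  L0  bus=[BusRd]  L0: P0=S P1=S P2=I  mem[L0]=20
14. P0: load  L5  bus=[BusRd]  L5: P0=S P1=I P2=I  mem[L5]=80
15. P0: store L1 := 78  bus=[BusRdX,Flush]  L1: P0=M P1=I P2=I  mem[L1]=20
16. P1: store L4 := 6  bus=[BusRdX]  L4: P0=I P1=M P2=I  mem[L4]=13
17. P2: load  L0  bus=[BusRd]  L0: P0=S P1=S P2=S  mem[L0]=20
18. P2: store L1 := 25  bus=[BusRdX,Flush]  L1: P0=I P1=I P2=M  mem[L1]=78
19. P1: load  L0  bus=[-]  L0: P0=S P1=S P2=S  mem[L0]=20
20. P2: load  L4  bus=[BusRd,Flush]  L4: P0=I P1=S P2=S  mem[L4]=6
21. P0: store L4 := 38  bus=[BusRdX]  L4: P0=M P1=I P2=I  mem[L4]=6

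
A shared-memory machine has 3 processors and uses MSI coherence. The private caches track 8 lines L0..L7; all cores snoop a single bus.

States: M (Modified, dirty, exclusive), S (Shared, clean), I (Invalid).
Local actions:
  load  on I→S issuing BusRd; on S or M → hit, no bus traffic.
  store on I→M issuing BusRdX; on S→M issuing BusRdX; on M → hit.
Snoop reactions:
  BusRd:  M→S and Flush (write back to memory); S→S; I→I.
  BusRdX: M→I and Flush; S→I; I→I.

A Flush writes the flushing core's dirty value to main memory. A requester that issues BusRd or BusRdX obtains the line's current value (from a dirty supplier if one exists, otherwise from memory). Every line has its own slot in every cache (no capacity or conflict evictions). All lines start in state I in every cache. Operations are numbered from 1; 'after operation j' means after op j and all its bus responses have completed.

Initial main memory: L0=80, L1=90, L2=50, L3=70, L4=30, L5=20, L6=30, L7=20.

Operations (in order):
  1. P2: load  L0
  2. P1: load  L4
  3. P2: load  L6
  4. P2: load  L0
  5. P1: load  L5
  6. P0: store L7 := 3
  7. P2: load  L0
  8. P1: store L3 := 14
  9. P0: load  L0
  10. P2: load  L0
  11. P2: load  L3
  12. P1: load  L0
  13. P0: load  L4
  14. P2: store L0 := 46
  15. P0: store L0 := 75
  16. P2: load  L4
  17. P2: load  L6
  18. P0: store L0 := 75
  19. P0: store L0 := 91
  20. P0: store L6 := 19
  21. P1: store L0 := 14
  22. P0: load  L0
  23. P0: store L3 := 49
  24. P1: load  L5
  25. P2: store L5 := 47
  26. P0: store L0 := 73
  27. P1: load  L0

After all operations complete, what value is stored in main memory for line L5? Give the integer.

  op1 P2: load  L0 → I/I/S on L0; bus BusRd; mem=80
  op2 P1: load  L4 → I/S/I on L4; bus BusRd; mem=30
  op3 P2: load  L6 → I/I/S on L6; bus BusRd; mem=30
  op4 P2: load  L0 → I/I/S on L0; bus (none); mem=80
  op5 P1: load  L5 → I/S/I on L5; bus BusRd; mem=20
  op6 P0: store L7 := 3 → M/I/I on L7; bus BusRdX; mem=20
  op7 P2: load  L0 → I/I/S on L0; bus (none); mem=80
  op8 P1: store L3 := 14 → I/M/I on L3; bus BusRdX; mem=70
  op9 P0: load  L0 → S/I/S on L0; bus BusRd; mem=80
  op10 P2: load  L0 → S/I/S on L0; bus (none); mem=80
  op11 P2: load  L3 → I/S/S on L3; bus BusRd Flush; mem=14
  op12 P1: load  L0 → S/S/S on L0; bus BusRd; mem=80
  op13 P0: load  L4 → S/S/I on L4; bus BusRd; mem=30
  op14 P2: store L0 := 46 → I/I/M on L0; bus BusRdX; mem=80
  op15 P0: store L0 := 75 → M/I/I on L0; bus BusRdX Flush; mem=46
  op16 P2: load  L4 → S/S/S on L4; bus BusRd; mem=30
  op17 P2: load  L6 → I/I/S on L6; bus (none); mem=30
  op18 P0: store L0 := 75 → M/I/I on L0; bus (none); mem=46
  op19 P0: store L0 := 91 → M/I/I on L0; bus (none); mem=46
  op20 P0: store L6 := 19 → M/I/I on L6; bus BusRdX; mem=30
  op21 P1: store L0 := 14 → I/M/I on L0; bus BusRdX Flush; mem=91
  op22 P0: load  L0 → S/S/I on L0; bus BusRd Flush; mem=14
  op23 P0: store L3 := 49 → M/I/I on L3; bus BusRdX; mem=14
  op24 P1: load  L5 → I/S/I on L5; bus (none); mem=20
  op25 P2: store L5 := 47 → I/I/M on L5; bus BusRdX; mem=20
  op26 P0: store L0 := 73 → M/I/I on L0; bus BusRdX; mem=14
  op27 P1: load  L0 → S/S/I on L0; bus BusRd Flush; mem=73

memory[L5] = 20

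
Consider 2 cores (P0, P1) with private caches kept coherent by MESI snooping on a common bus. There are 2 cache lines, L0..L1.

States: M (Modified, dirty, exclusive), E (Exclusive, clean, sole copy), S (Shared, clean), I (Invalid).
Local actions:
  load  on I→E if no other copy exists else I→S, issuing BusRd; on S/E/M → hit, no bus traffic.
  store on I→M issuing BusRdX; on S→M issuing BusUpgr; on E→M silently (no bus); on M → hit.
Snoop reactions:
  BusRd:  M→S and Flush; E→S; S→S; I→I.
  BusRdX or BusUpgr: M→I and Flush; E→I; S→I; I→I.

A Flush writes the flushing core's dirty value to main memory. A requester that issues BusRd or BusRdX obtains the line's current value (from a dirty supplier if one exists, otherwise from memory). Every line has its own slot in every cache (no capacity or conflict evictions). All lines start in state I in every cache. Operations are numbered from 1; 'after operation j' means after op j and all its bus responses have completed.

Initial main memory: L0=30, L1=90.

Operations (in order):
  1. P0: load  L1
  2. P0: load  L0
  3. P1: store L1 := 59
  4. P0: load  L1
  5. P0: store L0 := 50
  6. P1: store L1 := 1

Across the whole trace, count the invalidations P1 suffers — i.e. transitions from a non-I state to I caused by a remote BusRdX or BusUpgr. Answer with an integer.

step 1: P0: load  L1  ⟶  EI  (L1)  txn=BusRd  M[L1]=90
step 2: P0: load  L0  ⟶  EI  (L0)  txn=BusRd  M[L0]=30
step 3: P1: store L1 := 59  ⟶  IM  (L1)  txn=BusRdX  M[L1]=90
step 4: P0: load  L1  ⟶  SS  (L1)  txn=BusRd+Flush  M[L1]=59
step 5: P0: store L0 := 50  ⟶  MI  (L0)  txn=∅  M[L0]=30
step 6: P1: store L1 := 1  ⟶  IM  (L1)  txn=BusUpgr  M[L1]=59

invalidations = 0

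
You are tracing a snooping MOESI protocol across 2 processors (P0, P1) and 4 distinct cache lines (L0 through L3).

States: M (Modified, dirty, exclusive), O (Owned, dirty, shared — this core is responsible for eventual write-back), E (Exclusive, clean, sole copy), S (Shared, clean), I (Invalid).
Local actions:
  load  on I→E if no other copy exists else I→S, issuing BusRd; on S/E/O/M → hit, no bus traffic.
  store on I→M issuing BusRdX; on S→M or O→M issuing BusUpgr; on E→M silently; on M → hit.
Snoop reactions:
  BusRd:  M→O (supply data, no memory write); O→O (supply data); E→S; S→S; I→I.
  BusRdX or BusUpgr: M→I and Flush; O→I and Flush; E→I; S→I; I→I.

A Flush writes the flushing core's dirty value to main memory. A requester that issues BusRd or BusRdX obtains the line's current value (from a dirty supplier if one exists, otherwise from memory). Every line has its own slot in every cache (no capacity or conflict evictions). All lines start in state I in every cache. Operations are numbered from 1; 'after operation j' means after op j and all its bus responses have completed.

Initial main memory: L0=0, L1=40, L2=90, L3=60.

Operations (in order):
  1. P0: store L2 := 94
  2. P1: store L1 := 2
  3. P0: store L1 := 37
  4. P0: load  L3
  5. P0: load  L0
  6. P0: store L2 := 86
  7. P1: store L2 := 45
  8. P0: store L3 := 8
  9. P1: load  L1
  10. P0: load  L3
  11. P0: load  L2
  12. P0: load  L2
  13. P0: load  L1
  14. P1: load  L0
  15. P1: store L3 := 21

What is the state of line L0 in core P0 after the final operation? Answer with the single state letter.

state = S

step 1: P0: store L2 := 94  ⟶  MI  (L2)  txn=BusRdX  M[L2]=90
step 2: P1: store L1 := 2  ⟶  IM  (L1)  txn=BusRdX  M[L1]=40
step 3: P0: store L1 := 37  ⟶  MI  (L1)  txn=BusRdX+Flush  M[L1]=2
step 4: P0: load  L3  ⟶  EI  (L3)  txn=BusRd  M[L3]=60
step 5: P0: load  L0  ⟶  EI  (L0)  txn=BusRd  M[L0]=0
step 6: P0: store L2 := 86  ⟶  MI  (L2)  txn=∅  M[L2]=90
step 7: P1: store L2 := 45  ⟶  IM  (L2)  txn=BusRdX+Flush  M[L2]=86
step 8: P0: store L3 := 8  ⟶  MI  (L3)  txn=∅  M[L3]=60
step 9: P1: load  L1  ⟶  OS  (L1)  txn=BusRd  M[L1]=2
step 10: P0: load  L3  ⟶  MI  (L3)  txn=∅  M[L3]=60
step 11: P0: load  L2  ⟶  SO  (L2)  txn=BusRd  M[L2]=86
step 12: P0: load  L2  ⟶  SO  (L2)  txn=∅  M[L2]=86
step 13: P0: load  L1  ⟶  OS  (L1)  txn=∅  M[L1]=2
step 14: P1: load  L0  ⟶  SS  (L0)  txn=BusRd  M[L0]=0
step 15: P1: store L3 := 21  ⟶  IM  (L3)  txn=BusRdX+Flush  M[L3]=8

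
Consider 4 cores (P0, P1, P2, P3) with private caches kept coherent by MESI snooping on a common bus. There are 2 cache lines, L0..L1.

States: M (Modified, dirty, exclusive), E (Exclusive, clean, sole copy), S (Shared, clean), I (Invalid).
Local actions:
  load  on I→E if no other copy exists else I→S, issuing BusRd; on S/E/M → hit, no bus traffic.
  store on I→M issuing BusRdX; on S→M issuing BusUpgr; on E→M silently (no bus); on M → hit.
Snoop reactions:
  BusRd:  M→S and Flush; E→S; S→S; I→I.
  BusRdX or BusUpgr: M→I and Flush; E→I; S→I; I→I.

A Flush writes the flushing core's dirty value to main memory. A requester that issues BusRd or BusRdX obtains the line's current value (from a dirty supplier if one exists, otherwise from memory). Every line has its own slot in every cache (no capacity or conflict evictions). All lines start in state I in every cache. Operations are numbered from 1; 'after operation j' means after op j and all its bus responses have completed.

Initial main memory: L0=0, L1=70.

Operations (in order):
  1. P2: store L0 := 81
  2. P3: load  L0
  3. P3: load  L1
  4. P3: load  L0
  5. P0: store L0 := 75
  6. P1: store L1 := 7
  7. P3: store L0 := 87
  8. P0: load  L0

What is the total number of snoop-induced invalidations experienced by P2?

invalidations = 1

step 1: P2: store L0 := 81  ⟶  IIMI  (L0)  txn=BusRdX  M[L0]=0
step 2: P3: load  L0  ⟶  IISS  (L0)  txn=BusRd+Flush  M[L0]=81
step 3: P3: load  L1  ⟶  IIIE  (L1)  txn=BusRd  M[L1]=70
step 4: P3: load  L0  ⟶  IISS  (L0)  txn=∅  M[L0]=81
step 5: P0: store L0 := 75  ⟶  MIII  (L0)  txn=BusRdX  M[L0]=81
step 6: P1: store L1 := 7  ⟶  IMII  (L1)  txn=BusRdX  M[L1]=70
step 7: P3: store L0 := 87  ⟶  IIIM  (L0)  txn=BusRdX+Flush  M[L0]=75
step 8: P0: load  L0  ⟶  SIIS  (L0)  txn=BusRd+Flush  M[L0]=87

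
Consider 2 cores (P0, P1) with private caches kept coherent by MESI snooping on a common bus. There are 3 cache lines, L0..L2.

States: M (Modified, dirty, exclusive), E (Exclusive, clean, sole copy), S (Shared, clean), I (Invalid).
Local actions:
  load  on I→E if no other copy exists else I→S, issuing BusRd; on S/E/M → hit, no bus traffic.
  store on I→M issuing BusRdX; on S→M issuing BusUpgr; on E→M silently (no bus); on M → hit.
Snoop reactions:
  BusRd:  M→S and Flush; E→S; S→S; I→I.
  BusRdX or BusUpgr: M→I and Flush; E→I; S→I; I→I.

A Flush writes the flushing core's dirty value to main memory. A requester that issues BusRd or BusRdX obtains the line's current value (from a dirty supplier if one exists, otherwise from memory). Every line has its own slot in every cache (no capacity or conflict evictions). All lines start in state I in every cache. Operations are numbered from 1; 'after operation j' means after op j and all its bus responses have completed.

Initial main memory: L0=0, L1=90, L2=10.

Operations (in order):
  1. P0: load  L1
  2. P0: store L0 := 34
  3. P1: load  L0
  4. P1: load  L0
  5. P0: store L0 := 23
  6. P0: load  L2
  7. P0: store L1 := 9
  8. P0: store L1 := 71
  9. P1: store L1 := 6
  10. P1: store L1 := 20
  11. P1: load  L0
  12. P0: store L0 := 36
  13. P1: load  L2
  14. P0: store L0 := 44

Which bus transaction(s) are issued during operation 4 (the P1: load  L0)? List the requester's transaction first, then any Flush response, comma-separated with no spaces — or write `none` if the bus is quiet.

[1] P0: load  L1 | P0:E(90), P1:I | bus: BusRd
[2] P0: store L0 := 34 | P0:M(34), P1:I | bus: BusRdX
[3] P1: load  L0 | P0:S(34), P1:S(34) | bus: BusRd,Flush
[4] P1: load  L0 | P0:S(34), P1:S(34) | bus: none
[5] P0: store L0 := 23 | P0:M(23), P1:I | bus: BusUpgr
[6] P0: load  L2 | P0:E(10), P1:I | bus: BusRd
[7] P0: store L1 := 9 | P0:M(9), P1:I | bus: none
[8] P0: store L1 := 71 | P0:M(71), P1:I | bus: none
[9] P1: store L1 := 6 | P0:I, P1:M(6) | bus: BusRdX,Flush
[10] P1: store L1 := 20 | P0:I, P1:M(20) | bus: none
[11] P1: load  L0 | P0:S(23), P1:S(23) | bus: BusRd,Flush
[12] P0: store L0 := 36 | P0:M(36), P1:I | bus: BusUpgr
[13] P1: load  L2 | P0:S(10), P1:S(10) | bus: BusRd
[14] P0: store L0 := 44 | P0:M(44), P1:I | bus: none

bus = none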